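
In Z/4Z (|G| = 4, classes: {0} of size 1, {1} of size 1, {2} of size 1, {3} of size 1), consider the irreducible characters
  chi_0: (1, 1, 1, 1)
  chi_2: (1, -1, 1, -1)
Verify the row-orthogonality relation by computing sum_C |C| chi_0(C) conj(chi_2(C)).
Sum = 0; so <chi_0, chi_2> = 0 (distinct irreducibles are orthogonal).

Compute term by term over conjugacy classes (|C| * chi_0(C) * conj(chi_2(C))):
  1*(1)*conj(1) + 1*(1)*conj(-1) + 1*(1)*conj(1) + 1*(1)*conj(-1)
  = (1) + (-1) + (1) + (-1)
  = 0.
(Exp terms are combined using exp(i*s)*conj(exp(i*t)) = exp(i*(s-t)), and sums of them are collapsed using the identity that for every m > 1 the m distinct m-th roots of unity sum to 0, e.g. 1 + exp(2*I*pi/3) + exp(-2*I*pi/3) = 0.)
Dividing by |G| = 4 gives 0/4 = 0, matching the row-orthogonality relation <chi_0, chi_2> = [chi_0 = chi_2].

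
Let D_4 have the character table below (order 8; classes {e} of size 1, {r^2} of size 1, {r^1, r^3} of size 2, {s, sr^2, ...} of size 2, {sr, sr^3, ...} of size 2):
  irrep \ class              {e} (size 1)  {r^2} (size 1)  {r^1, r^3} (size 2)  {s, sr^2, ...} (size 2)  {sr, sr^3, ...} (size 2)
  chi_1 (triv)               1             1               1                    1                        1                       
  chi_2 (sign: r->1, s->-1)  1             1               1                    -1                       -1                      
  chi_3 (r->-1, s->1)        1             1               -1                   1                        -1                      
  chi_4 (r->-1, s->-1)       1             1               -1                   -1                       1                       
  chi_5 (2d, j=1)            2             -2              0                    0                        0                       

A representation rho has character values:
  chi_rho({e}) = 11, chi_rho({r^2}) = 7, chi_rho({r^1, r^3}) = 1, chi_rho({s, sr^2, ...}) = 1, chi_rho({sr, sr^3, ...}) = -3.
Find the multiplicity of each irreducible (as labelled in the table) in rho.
Multiplicities: chi_1: 2, chi_2: 3, chi_3: 3, chi_4: 1, chi_5: 1.

Argument: Use <chi_rho, chi> = (1/|G|) sum_C |C| * chi_rho(C) * conj(chi(C)) with |G| = 8 for each irreducible chi in the table:
  <chi_rho, chi_1> = (1/8)[1*(11)*conj(1) + 1*(7)*conj(1) + 2*(1)*conj(1) + 2*(1)*conj(1) + 2*(-3)*conj(1)]
      = (1/8)[(11) + (7) + (2) + (2) + (-6)] = 16/8 = 2
  <chi_rho, chi_2> = (1/8)[1*(11)*conj(1) + 1*(7)*conj(1) + 2*(1)*conj(1) + 2*(1)*conj(-1) + 2*(-3)*conj(-1)]
      = (1/8)[(11) + (7) + (2) + (-2) + (6)] = 24/8 = 3
  <chi_rho, chi_3> = (1/8)[1*(11)*conj(1) + 1*(7)*conj(1) + 2*(1)*conj(-1) + 2*(1)*conj(1) + 2*(-3)*conj(-1)]
      = (1/8)[(11) + (7) + (-2) + (2) + (6)] = 24/8 = 3
  <chi_rho, chi_4> = (1/8)[1*(11)*conj(1) + 1*(7)*conj(1) + 2*(1)*conj(-1) + 2*(1)*conj(-1) + 2*(-3)*conj(1)]
      = (1/8)[(11) + (7) + (-2) + (-2) + (-6)] = 8/8 = 1
  <chi_rho, chi_5> = (1/8)[1*(11)*conj(2) + 1*(7)*conj(-2) + 2*(1)*conj(0) + 2*(1)*conj(0) + 2*(-3)*conj(0)]
      = (1/8)[(22) + (-14) + (0) + (0) + (0)] = 8/8 = 1
Dimension check: dim(rho) = sum (mult * dim) = 2*1 + 3*1 + 3*1 + 1*1 + 1*2 = 11 = chi_rho(e) = 11.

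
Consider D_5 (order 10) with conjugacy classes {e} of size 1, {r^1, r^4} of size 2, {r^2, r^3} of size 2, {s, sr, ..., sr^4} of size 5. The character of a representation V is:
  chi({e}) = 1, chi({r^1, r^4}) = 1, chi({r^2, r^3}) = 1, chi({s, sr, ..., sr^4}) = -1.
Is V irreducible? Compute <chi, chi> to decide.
Irreducible: <chi, chi> = 1.

Explanation: <chi, chi> = (1/|G|) sum_C |C| * |chi(C)|^2 = (1/10)[1*|1|^2 + 2*|1|^2 + 2*|1|^2 + 5*|-1|^2]
  = (1/10)[(1) + (2) + (2) + (5)] = 10/10 = 1.
A character is irreducible iff <chi, chi> = 1, so this representation is irreducible.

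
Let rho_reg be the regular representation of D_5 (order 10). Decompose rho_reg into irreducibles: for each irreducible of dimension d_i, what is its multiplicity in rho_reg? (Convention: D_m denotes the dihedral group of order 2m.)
Each irreducible V_i of dimension d_i appears with multiplicity d_i, i.e. rho_reg = (direct sum over all irreducibles V_i) d_i V_i. The irreducible dimensions for D_5 are 1, 1, 2, 2: 2 irreducibles of dimension 1, each with multiplicity 1; 2 irreducibles of dimension 2, each with multiplicity 2. Total dimension 2*1*1 + 2*2*2 = 10 = |G|.

Explanation: General theorem: in the regular representation of a finite group G, each irreducible appears with multiplicity equal to its dimension. Check: dim(rho_reg) = sum d_i^2 = 1 + 1 + 4 + 4 = 10 = |G|.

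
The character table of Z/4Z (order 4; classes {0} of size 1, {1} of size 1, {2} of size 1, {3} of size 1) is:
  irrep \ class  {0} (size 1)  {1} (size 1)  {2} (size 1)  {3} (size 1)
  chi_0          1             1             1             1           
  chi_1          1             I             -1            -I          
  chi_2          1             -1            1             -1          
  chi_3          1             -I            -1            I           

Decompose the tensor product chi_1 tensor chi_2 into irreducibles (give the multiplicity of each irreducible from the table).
chi_1 tensor chi_2 = chi_3 (all other irreducibles have multiplicity 0).

Argument: The character of a tensor product is the pointwise product (chi_1 * chi_2)(C) = chi_1(C) * chi_2(C):
  {0}: (1)*(1), {1}: (I)*(-1), {2}: (-1)*(1), {3}: (-I)*(-1)
so (chi_1 * chi_2) takes values
  {0} -> 1, {1} -> -I, {2} -> -1, {3} -> I.
Now take the inner product of this character with each irreducible chi from the table, <chi_1*chi_2, chi> = (1/4) sum_C |C| (chi_1*chi_2)(C) conj(chi(C)):
  <chi_1*chi_2, chi_0> = (1/4)[1*(1)*conj(1) + 1*(-I)*conj(1) + 1*(-1)*conj(1) + 1*(I)*conj(1)]
      = (1/4)[(1) + (-I) + (-1) + (I)] = 0/4 = 0
  <chi_1*chi_2, chi_1> = (1/4)[1*(1)*conj(1) + 1*(-I)*conj(I) + 1*(-1)*conj(-1) + 1*(I)*conj(-I)]
      = (1/4)[(1) + (-1) + (1) + (-1)] = 0/4 = 0
  <chi_1*chi_2, chi_2> = (1/4)[1*(1)*conj(1) + 1*(-I)*conj(-1) + 1*(-1)*conj(1) + 1*(I)*conj(-1)]
      = (1/4)[(1) + (I) + (-1) + (-I)] = 0/4 = 0
  <chi_1*chi_2, chi_3> = (1/4)[1*(1)*conj(1) + 1*(-I)*conj(-I) + 1*(-1)*conj(-1) + 1*(I)*conj(I)]
      = (1/4)[(1) + (1) + (1) + (1)] = 4/4 = 1
(Exp terms are combined using exp(i*s)*conj(exp(i*t)) = exp(i*(s-t)), and sums of them are collapsed using the identity that for every m > 1 the m distinct m-th roots of unity sum to 0, e.g. 1 + exp(2*I*pi/3) + exp(-2*I*pi/3) = 0.)
Hence the multiplicities are chi_3: 1. Dimension check: dim(chi_1)*dim(chi_2) = 1*1 = 1 and sum (mult * dim) = 1*1 = 1.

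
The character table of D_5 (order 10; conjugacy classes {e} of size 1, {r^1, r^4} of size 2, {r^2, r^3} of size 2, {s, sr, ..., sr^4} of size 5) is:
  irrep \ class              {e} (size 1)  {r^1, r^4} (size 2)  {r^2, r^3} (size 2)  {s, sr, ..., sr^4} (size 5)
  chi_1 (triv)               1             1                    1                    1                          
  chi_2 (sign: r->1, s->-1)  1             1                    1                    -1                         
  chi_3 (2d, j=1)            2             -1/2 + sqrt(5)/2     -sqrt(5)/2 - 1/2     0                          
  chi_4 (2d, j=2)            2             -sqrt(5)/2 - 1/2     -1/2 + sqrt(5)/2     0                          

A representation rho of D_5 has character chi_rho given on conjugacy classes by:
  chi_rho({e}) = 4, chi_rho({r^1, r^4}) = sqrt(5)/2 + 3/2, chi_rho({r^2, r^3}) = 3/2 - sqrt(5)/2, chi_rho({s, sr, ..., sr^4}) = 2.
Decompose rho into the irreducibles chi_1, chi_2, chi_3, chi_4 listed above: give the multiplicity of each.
Multiplicities: chi_1: 2, chi_2: 0, chi_3: 1, chi_4: 0.

Solution. Use <chi_rho, chi> = (1/|G|) sum_C |C| * chi_rho(C) * conj(chi(C)) with |G| = 10 for each irreducible chi in the table:
  <chi_rho, chi_1> = (1/10)[1*(4)*conj(1) + 2*(sqrt(5)/2 + 3/2)*conj(1) + 2*(3/2 - sqrt(5)/2)*conj(1) + 5*(2)*conj(1)]
      = (1/10)[(4) + (sqrt(5) + 3) + (3 - sqrt(5)) + (10)] = 20/10 = 2
  <chi_rho, chi_2> = (1/10)[1*(4)*conj(1) + 2*(sqrt(5)/2 + 3/2)*conj(1) + 2*(3/2 - sqrt(5)/2)*conj(1) + 5*(2)*conj(-1)]
      = (1/10)[(4) + (sqrt(5) + 3) + (3 - sqrt(5)) + (-10)] = 0/10 = 0
  <chi_rho, chi_3> = (1/10)[1*(4)*conj(2) + 2*(sqrt(5)/2 + 3/2)*conj(-1/2 + sqrt(5)/2) + 2*(3/2 - sqrt(5)/2)*conj(-sqrt(5)/2 - 1/2) + 5*(2)*conj(0)]
      = (1/10)[(8) + (1 + sqrt(5)) + (1 - sqrt(5)) + (0)] = 10/10 = 1
  <chi_rho, chi_4> = (1/10)[1*(4)*conj(2) + 2*(sqrt(5)/2 + 3/2)*conj(-sqrt(5)/2 - 1/2) + 2*(3/2 - sqrt(5)/2)*conj(-1/2 + sqrt(5)/2) + 5*(2)*conj(0)]
      = (1/10)[(8) + (-2*sqrt(5) - 4) + (-4 + 2*sqrt(5)) + (0)] = 0/10 = 0
Dimension check: dim(rho) = sum (mult * dim) = 2*1 + 0*1 + 1*2 + 0*2 = 4 = chi_rho(e) = 4.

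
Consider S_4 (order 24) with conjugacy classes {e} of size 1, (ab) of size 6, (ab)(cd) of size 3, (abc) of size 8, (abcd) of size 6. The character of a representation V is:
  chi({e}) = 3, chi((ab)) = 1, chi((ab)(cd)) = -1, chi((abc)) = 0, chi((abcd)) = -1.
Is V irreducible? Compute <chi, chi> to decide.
Irreducible: <chi, chi> = 1.

<chi, chi> = (1/|G|) sum_C |C| * |chi(C)|^2 = (1/24)[1*|3|^2 + 6*|1|^2 + 3*|-1|^2 + 8*|0|^2 + 6*|-1|^2]
  = (1/24)[(9) + (6) + (3) + (0) + (6)] = 24/24 = 1.
A character is irreducible iff <chi, chi> = 1, so this representation is irreducible.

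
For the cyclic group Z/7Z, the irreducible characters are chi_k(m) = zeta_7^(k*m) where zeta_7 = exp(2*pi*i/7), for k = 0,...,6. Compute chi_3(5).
chi_3(5) = zeta_7^15 = exp(2*I*pi/7)

Details: chi_3(5) = zeta_7^(3*5) = zeta_7^15. Since zeta_7^7 = 1, this equals zeta_7^1 = exp(2*pi*i*1/7) = exp(2*I*pi/7).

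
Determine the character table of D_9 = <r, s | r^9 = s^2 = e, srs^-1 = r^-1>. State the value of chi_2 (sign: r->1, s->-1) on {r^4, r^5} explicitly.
Conjugacy classes: {e} of size 1, {r^1, r^8} of size 2, {r^2, r^7} of size 2, {r^3, r^6} of size 2, {r^4, r^5} of size 2, {s, sr, ..., sr^8} of size 9.
Character table:
  irrep \ class              {e} (size 1)  {r^1, r^8} (size 2)  {r^2, r^7} (size 2)  {r^3, r^6} (size 2)  {r^4, r^5} (size 2)  {s, sr, ..., sr^8} (size 9)
  chi_1 (triv)               1             1                    1                    1                    1                    1                          
  chi_2 (sign: r->1, s->-1)  1             1                    1                    1                    1                    -1                         
  chi_3 (2d, j=1)            2             2*cos(2*pi/9)        2*cos(4*pi/9)        -1                   -2*cos(pi/9)         0                          
  chi_4 (2d, j=2)            2             2*cos(4*pi/9)        -2*cos(pi/9)         -1                   2*cos(2*pi/9)        0                          
  chi_5 (2d, j=3)            2             -1                   -1                   2                    -1                   0                          
  chi_6 (2d, j=4)            2             -2*cos(pi/9)         2*cos(2*pi/9)        -1                   2*cos(4*pi/9)        0                          

Spot check: chi_2 (sign: r->1, s->-1) on {r^4, r^5} = 1.

Solution. D_9 has order 2*9 = 18 with 6 conjugacy classes, hence 6 irreducibles. Sum of squared dims 1 + 1 + 4 + 4 + 4 + 4 = 18 = |G|. Linear characters come from the abelianisation; the 2-dimensional irreps have character r^k -> 2*cos(2*pi*j*k/9), reflections -> 0.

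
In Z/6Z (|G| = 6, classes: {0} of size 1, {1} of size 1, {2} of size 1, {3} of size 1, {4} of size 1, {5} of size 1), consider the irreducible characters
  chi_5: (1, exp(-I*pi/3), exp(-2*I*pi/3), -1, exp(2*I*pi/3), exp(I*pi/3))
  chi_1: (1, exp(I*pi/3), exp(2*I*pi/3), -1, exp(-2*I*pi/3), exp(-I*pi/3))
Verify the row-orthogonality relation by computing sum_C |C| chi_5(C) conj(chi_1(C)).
Sum = 0; so <chi_5, chi_1> = 0 (distinct irreducibles are orthogonal).

Reasoning: Compute term by term over conjugacy classes (|C| * chi_5(C) * conj(chi_1(C))):
  1*(1)*conj(1) + 1*(exp(-I*pi/3))*conj(exp(I*pi/3)) + 1*(exp(-2*I*pi/3))*conj(exp(2*I*pi/3)) + 1*(-1)*conj(-1) + 1*(exp(2*I*pi/3))*conj(exp(-2*I*pi/3)) + 1*(exp(I*pi/3))*conj(exp(-I*pi/3))
  = (1) + (exp(-2*I*pi/3)) + (exp(2*I*pi/3)) + (1) + (exp(-2*I*pi/3)) + (exp(2*I*pi/3))
  = 0.
(Exp terms are combined using exp(i*s)*conj(exp(i*t)) = exp(i*(s-t)), and sums of them are collapsed using the identity that for every m > 1 the m distinct m-th roots of unity sum to 0, e.g. 1 + exp(2*I*pi/3) + exp(-2*I*pi/3) = 0.)
Dividing by |G| = 6 gives 0/6 = 0, matching the row-orthogonality relation <chi_5, chi_1> = [chi_5 = chi_1].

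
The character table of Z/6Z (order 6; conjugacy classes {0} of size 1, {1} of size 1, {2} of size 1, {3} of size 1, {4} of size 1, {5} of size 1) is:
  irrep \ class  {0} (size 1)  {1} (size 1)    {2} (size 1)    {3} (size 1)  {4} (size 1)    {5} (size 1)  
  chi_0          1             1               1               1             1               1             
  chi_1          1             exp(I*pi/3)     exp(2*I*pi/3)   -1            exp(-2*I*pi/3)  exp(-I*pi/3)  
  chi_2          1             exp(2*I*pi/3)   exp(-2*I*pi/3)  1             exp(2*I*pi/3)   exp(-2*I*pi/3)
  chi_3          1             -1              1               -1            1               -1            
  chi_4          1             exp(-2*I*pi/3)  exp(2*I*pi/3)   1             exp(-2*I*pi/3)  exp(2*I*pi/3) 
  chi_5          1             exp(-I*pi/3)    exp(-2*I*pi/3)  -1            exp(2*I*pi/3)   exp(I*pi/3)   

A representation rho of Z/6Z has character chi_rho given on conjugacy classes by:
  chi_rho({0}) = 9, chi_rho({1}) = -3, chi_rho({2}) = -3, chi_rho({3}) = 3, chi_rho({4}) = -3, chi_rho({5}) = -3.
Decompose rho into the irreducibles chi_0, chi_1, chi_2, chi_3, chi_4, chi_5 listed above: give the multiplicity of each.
Multiplicities: chi_0: 0, chi_1: 1, chi_2: 3, chi_3: 1, chi_4: 3, chi_5: 1.

Working: Use <chi_rho, chi> = (1/|G|) sum_C |C| * chi_rho(C) * conj(chi(C)) with |G| = 6 for each irreducible chi in the table:
  <chi_rho, chi_0> = (1/6)[1*(9)*conj(1) + 1*(-3)*conj(1) + 1*(-3)*conj(1) + 1*(3)*conj(1) + 1*(-3)*conj(1) + 1*(-3)*conj(1)]
      = (1/6)[(9) + (-3) + (-3) + (3) + (-3) + (-3)] = 0/6 = 0
  <chi_rho, chi_1> = (1/6)[1*(9)*conj(1) + 1*(-3)*conj(exp(I*pi/3)) + 1*(-3)*conj(exp(2*I*pi/3)) + 1*(3)*conj(-1) + 1*(-3)*conj(exp(-2*I*pi/3)) + 1*(-3)*conj(exp(-I*pi/3))]
      = (1/6)[(9) + (-2 + exp(-2*I*pi/3) - exp(-I*pi/3) + 3*exp(I*pi/3)) + (4 + exp(-2*I*pi/3) + 4*exp(2*I*pi/3)) + (-3) + (4 + 4*exp(-2*I*pi/3) + exp(2*I*pi/3)) + (-2 + 3*exp(-I*pi/3) - exp(I*pi/3) + exp(2*I*pi/3))] = 6/6 = 1
  <chi_rho, chi_2> = (1/6)[1*(9)*conj(1) + 1*(-3)*conj(exp(2*I*pi/3)) + 1*(-3)*conj(exp(-2*I*pi/3)) + 1*(3)*conj(1) + 1*(-3)*conj(exp(2*I*pi/3)) + 1*(-3)*conj(exp(-2*I*pi/3))]
      = (1/6)[(9) + (2 + exp(-I*pi/3) - exp(-2*I*pi/3) + 3*exp(2*I*pi/3)) + (4 + 4*exp(-2*I*pi/3) + exp(2*I*pi/3)) + (3) + (4 + exp(-2*I*pi/3) + 4*exp(2*I*pi/3)) + (2 + 3*exp(-2*I*pi/3) - exp(2*I*pi/3) + exp(I*pi/3))] = 18/6 = 3
  <chi_rho, chi_3> = (1/6)[1*(9)*conj(1) + 1*(-3)*conj(-1) + 1*(-3)*conj(1) + 1*(3)*conj(-1) + 1*(-3)*conj(1) + 1*(-3)*conj(-1)]
      = (1/6)[(9) + (3) + (-3) + (-3) + (-3) + (3)] = 6/6 = 1
  <chi_rho, chi_4> = (1/6)[1*(9)*conj(1) + 1*(-3)*conj(exp(-2*I*pi/3)) + 1*(-3)*conj(exp(2*I*pi/3)) + 1*(3)*conj(1) + 1*(-3)*conj(exp(-2*I*pi/3)) + 1*(-3)*conj(exp(2*I*pi/3))]
      = (1/6)[(9) + (2 + 3*exp(-2*I*pi/3) - exp(2*I*pi/3) + exp(I*pi/3)) + (4 + exp(-2*I*pi/3) + 4*exp(2*I*pi/3)) + (3) + (4 + 4*exp(-2*I*pi/3) + exp(2*I*pi/3)) + (2 + exp(-I*pi/3) - exp(-2*I*pi/3) + 3*exp(2*I*pi/3))] = 18/6 = 3
  <chi_rho, chi_5> = (1/6)[1*(9)*conj(1) + 1*(-3)*conj(exp(-I*pi/3)) + 1*(-3)*conj(exp(-2*I*pi/3)) + 1*(3)*conj(-1) + 1*(-3)*conj(exp(2*I*pi/3)) + 1*(-3)*conj(exp(I*pi/3))]
      = (1/6)[(9) + (-2 + 3*exp(-I*pi/3) - exp(I*pi/3) + exp(2*I*pi/3)) + (4 + 4*exp(-2*I*pi/3) + exp(2*I*pi/3)) + (-3) + (4 + exp(-2*I*pi/3) + 4*exp(2*I*pi/3)) + (-2 + exp(-2*I*pi/3) - exp(-I*pi/3) + 3*exp(I*pi/3))] = 6/6 = 1
(Exp terms are combined using exp(i*s)*conj(exp(i*t)) = exp(i*(s-t)), and sums of them are collapsed using the identity that for every m > 1 the m distinct m-th roots of unity sum to 0, e.g. 1 + exp(2*I*pi/3) + exp(-2*I*pi/3) = 0.)
Dimension check: dim(rho) = sum (mult * dim) = 0*1 + 1*1 + 3*1 + 1*1 + 3*1 + 1*1 = 9 = chi_rho(e) = 9.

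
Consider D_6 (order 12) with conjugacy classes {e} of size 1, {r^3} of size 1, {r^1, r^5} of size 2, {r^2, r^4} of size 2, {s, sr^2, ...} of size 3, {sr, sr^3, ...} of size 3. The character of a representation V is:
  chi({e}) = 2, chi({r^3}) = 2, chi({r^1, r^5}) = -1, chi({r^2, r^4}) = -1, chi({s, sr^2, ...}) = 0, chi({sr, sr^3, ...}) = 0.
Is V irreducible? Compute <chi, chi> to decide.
Irreducible: <chi, chi> = 1.

Explanation: <chi, chi> = (1/|G|) sum_C |C| * |chi(C)|^2 = (1/12)[1*|2|^2 + 1*|2|^2 + 2*|-1|^2 + 2*|-1|^2 + 3*|0|^2 + 3*|0|^2]
  = (1/12)[(4) + (4) + (2) + (2) + (0) + (0)] = 12/12 = 1.
A character is irreducible iff <chi, chi> = 1, so this representation is irreducible.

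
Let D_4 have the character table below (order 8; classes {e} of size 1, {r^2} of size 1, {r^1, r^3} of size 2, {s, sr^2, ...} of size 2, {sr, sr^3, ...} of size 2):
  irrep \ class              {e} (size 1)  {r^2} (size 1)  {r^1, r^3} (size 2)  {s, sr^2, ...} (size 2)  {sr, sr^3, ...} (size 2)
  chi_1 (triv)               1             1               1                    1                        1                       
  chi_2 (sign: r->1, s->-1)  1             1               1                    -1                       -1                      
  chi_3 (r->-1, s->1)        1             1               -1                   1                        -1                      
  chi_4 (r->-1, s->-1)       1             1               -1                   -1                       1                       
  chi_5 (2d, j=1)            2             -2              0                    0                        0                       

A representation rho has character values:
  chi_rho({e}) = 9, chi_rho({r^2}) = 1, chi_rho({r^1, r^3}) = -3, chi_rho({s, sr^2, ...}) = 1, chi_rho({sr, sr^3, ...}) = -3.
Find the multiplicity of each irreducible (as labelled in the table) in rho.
Multiplicities: chi_1: 0, chi_2: 1, chi_3: 3, chi_4: 1, chi_5: 2.

Proof sketch: Use <chi_rho, chi> = (1/|G|) sum_C |C| * chi_rho(C) * conj(chi(C)) with |G| = 8 for each irreducible chi in the table:
  <chi_rho, chi_1> = (1/8)[1*(9)*conj(1) + 1*(1)*conj(1) + 2*(-3)*conj(1) + 2*(1)*conj(1) + 2*(-3)*conj(1)]
      = (1/8)[(9) + (1) + (-6) + (2) + (-6)] = 0/8 = 0
  <chi_rho, chi_2> = (1/8)[1*(9)*conj(1) + 1*(1)*conj(1) + 2*(-3)*conj(1) + 2*(1)*conj(-1) + 2*(-3)*conj(-1)]
      = (1/8)[(9) + (1) + (-6) + (-2) + (6)] = 8/8 = 1
  <chi_rho, chi_3> = (1/8)[1*(9)*conj(1) + 1*(1)*conj(1) + 2*(-3)*conj(-1) + 2*(1)*conj(1) + 2*(-3)*conj(-1)]
      = (1/8)[(9) + (1) + (6) + (2) + (6)] = 24/8 = 3
  <chi_rho, chi_4> = (1/8)[1*(9)*conj(1) + 1*(1)*conj(1) + 2*(-3)*conj(-1) + 2*(1)*conj(-1) + 2*(-3)*conj(1)]
      = (1/8)[(9) + (1) + (6) + (-2) + (-6)] = 8/8 = 1
  <chi_rho, chi_5> = (1/8)[1*(9)*conj(2) + 1*(1)*conj(-2) + 2*(-3)*conj(0) + 2*(1)*conj(0) + 2*(-3)*conj(0)]
      = (1/8)[(18) + (-2) + (0) + (0) + (0)] = 16/8 = 2
Dimension check: dim(rho) = sum (mult * dim) = 0*1 + 1*1 + 3*1 + 1*1 + 2*2 = 9 = chi_rho(e) = 9.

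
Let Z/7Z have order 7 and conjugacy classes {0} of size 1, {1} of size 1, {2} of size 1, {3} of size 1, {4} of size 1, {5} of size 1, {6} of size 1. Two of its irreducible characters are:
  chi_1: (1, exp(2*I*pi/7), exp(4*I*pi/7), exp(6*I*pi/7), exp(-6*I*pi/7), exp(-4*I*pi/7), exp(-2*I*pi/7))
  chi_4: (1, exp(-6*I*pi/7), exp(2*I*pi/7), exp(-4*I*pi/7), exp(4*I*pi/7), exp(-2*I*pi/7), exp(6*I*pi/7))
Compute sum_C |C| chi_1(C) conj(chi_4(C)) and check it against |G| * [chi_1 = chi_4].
Sum = 0; so <chi_1, chi_4> = 0 (distinct irreducibles are orthogonal).

Reasoning: Compute term by term over conjugacy classes (|C| * chi_1(C) * conj(chi_4(C))):
  1*(1)*conj(1) + 1*(exp(2*I*pi/7))*conj(exp(-6*I*pi/7)) + 1*(exp(4*I*pi/7))*conj(exp(2*I*pi/7)) + 1*(exp(6*I*pi/7))*conj(exp(-4*I*pi/7)) + 1*(exp(-6*I*pi/7))*conj(exp(4*I*pi/7)) + 1*(exp(-4*I*pi/7))*conj(exp(-2*I*pi/7)) + 1*(exp(-2*I*pi/7))*conj(exp(6*I*pi/7))
  = (1) + (exp(-6*I*pi/7)) + (exp(2*I*pi/7)) + (exp(-4*I*pi/7)) + (exp(4*I*pi/7)) + (exp(-2*I*pi/7)) + (exp(6*I*pi/7))
  = 0.
(Exp terms are combined using exp(i*s)*conj(exp(i*t)) = exp(i*(s-t)), and sums of them are collapsed using the identity that for every m > 1 the m distinct m-th roots of unity sum to 0, e.g. 1 + exp(2*I*pi/3) + exp(-2*I*pi/3) = 0.)
Dividing by |G| = 7 gives 0/7 = 0, matching the row-orthogonality relation <chi_1, chi_4> = [chi_1 = chi_4].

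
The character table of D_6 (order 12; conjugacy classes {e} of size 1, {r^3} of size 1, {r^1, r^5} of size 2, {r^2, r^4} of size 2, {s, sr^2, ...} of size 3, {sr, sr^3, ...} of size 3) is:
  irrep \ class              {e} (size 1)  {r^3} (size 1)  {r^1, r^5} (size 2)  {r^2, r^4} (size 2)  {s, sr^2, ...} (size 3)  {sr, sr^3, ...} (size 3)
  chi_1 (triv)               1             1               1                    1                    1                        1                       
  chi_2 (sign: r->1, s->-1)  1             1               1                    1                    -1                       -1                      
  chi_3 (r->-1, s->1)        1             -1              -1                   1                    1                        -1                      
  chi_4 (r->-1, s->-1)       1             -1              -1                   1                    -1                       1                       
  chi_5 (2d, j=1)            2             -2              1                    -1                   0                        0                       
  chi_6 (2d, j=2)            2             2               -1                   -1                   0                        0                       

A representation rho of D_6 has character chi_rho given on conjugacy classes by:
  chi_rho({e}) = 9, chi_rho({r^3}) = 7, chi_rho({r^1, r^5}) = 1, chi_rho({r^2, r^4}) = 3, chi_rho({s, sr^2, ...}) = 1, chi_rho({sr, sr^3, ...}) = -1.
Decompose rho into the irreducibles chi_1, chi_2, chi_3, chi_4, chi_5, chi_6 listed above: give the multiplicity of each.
Multiplicities: chi_1: 2, chi_2: 2, chi_3: 1, chi_4: 0, chi_5: 0, chi_6: 2.

Derivation: Use <chi_rho, chi> = (1/|G|) sum_C |C| * chi_rho(C) * conj(chi(C)) with |G| = 12 for each irreducible chi in the table:
  <chi_rho, chi_1> = (1/12)[1*(9)*conj(1) + 1*(7)*conj(1) + 2*(1)*conj(1) + 2*(3)*conj(1) + 3*(1)*conj(1) + 3*(-1)*conj(1)]
      = (1/12)[(9) + (7) + (2) + (6) + (3) + (-3)] = 24/12 = 2
  <chi_rho, chi_2> = (1/12)[1*(9)*conj(1) + 1*(7)*conj(1) + 2*(1)*conj(1) + 2*(3)*conj(1) + 3*(1)*conj(-1) + 3*(-1)*conj(-1)]
      = (1/12)[(9) + (7) + (2) + (6) + (-3) + (3)] = 24/12 = 2
  <chi_rho, chi_3> = (1/12)[1*(9)*conj(1) + 1*(7)*conj(-1) + 2*(1)*conj(-1) + 2*(3)*conj(1) + 3*(1)*conj(1) + 3*(-1)*conj(-1)]
      = (1/12)[(9) + (-7) + (-2) + (6) + (3) + (3)] = 12/12 = 1
  <chi_rho, chi_4> = (1/12)[1*(9)*conj(1) + 1*(7)*conj(-1) + 2*(1)*conj(-1) + 2*(3)*conj(1) + 3*(1)*conj(-1) + 3*(-1)*conj(1)]
      = (1/12)[(9) + (-7) + (-2) + (6) + (-3) + (-3)] = 0/12 = 0
  <chi_rho, chi_5> = (1/12)[1*(9)*conj(2) + 1*(7)*conj(-2) + 2*(1)*conj(1) + 2*(3)*conj(-1) + 3*(1)*conj(0) + 3*(-1)*conj(0)]
      = (1/12)[(18) + (-14) + (2) + (-6) + (0) + (0)] = 0/12 = 0
  <chi_rho, chi_6> = (1/12)[1*(9)*conj(2) + 1*(7)*conj(2) + 2*(1)*conj(-1) + 2*(3)*conj(-1) + 3*(1)*conj(0) + 3*(-1)*conj(0)]
      = (1/12)[(18) + (14) + (-2) + (-6) + (0) + (0)] = 24/12 = 2
Dimension check: dim(rho) = sum (mult * dim) = 2*1 + 2*1 + 1*1 + 0*1 + 0*2 + 2*2 = 9 = chi_rho(e) = 9.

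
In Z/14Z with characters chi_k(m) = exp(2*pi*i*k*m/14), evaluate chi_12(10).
chi_12(10) = zeta_14^120 = exp(-6*I*pi/7)

Solution. chi_12(10) = zeta_14^(12*10) = zeta_14^120. Since zeta_14^14 = 1, this equals zeta_14^8 = exp(2*pi*i*8/14) = exp(-6*I*pi/7).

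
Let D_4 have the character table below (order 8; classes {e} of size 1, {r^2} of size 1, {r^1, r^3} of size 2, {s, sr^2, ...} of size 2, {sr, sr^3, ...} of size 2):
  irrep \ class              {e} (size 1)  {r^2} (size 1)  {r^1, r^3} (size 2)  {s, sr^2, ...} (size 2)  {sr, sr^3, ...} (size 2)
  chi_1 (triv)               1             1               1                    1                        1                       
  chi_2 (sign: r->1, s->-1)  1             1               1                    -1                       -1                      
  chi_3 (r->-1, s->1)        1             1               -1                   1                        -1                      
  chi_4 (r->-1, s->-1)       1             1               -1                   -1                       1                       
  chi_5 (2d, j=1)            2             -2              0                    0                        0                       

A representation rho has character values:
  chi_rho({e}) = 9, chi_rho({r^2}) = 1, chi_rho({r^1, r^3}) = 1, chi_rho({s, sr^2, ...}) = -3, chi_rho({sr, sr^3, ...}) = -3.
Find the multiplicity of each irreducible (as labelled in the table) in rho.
Multiplicities: chi_1: 0, chi_2: 3, chi_3: 1, chi_4: 1, chi_5: 2.

Justification: Use <chi_rho, chi> = (1/|G|) sum_C |C| * chi_rho(C) * conj(chi(C)) with |G| = 8 for each irreducible chi in the table:
  <chi_rho, chi_1> = (1/8)[1*(9)*conj(1) + 1*(1)*conj(1) + 2*(1)*conj(1) + 2*(-3)*conj(1) + 2*(-3)*conj(1)]
      = (1/8)[(9) + (1) + (2) + (-6) + (-6)] = 0/8 = 0
  <chi_rho, chi_2> = (1/8)[1*(9)*conj(1) + 1*(1)*conj(1) + 2*(1)*conj(1) + 2*(-3)*conj(-1) + 2*(-3)*conj(-1)]
      = (1/8)[(9) + (1) + (2) + (6) + (6)] = 24/8 = 3
  <chi_rho, chi_3> = (1/8)[1*(9)*conj(1) + 1*(1)*conj(1) + 2*(1)*conj(-1) + 2*(-3)*conj(1) + 2*(-3)*conj(-1)]
      = (1/8)[(9) + (1) + (-2) + (-6) + (6)] = 8/8 = 1
  <chi_rho, chi_4> = (1/8)[1*(9)*conj(1) + 1*(1)*conj(1) + 2*(1)*conj(-1) + 2*(-3)*conj(-1) + 2*(-3)*conj(1)]
      = (1/8)[(9) + (1) + (-2) + (6) + (-6)] = 8/8 = 1
  <chi_rho, chi_5> = (1/8)[1*(9)*conj(2) + 1*(1)*conj(-2) + 2*(1)*conj(0) + 2*(-3)*conj(0) + 2*(-3)*conj(0)]
      = (1/8)[(18) + (-2) + (0) + (0) + (0)] = 16/8 = 2
Dimension check: dim(rho) = sum (mult * dim) = 0*1 + 3*1 + 1*1 + 1*1 + 2*2 = 9 = chi_rho(e) = 9.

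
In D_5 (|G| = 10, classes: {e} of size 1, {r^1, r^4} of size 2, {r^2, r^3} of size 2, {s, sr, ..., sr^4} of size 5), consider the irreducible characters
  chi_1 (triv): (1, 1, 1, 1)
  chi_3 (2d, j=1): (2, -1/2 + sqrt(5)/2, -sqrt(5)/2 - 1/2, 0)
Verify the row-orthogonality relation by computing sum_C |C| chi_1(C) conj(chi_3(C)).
Sum = 0; so <chi_1, chi_3> = 0 (distinct irreducibles are orthogonal).

Derivation: Compute term by term over conjugacy classes (|C| * chi_1(C) * conj(chi_3(C))):
  1*(1)*conj(2) + 2*(1)*conj(-1/2 + sqrt(5)/2) + 2*(1)*conj(-sqrt(5)/2 - 1/2) + 5*(1)*conj(0)
  = (2) + (-1 + sqrt(5)) + (-sqrt(5) - 1) + (0)
  = 0.
Dividing by |G| = 10 gives 0/10 = 0, matching the row-orthogonality relation <chi_1, chi_3> = [chi_1 = chi_3].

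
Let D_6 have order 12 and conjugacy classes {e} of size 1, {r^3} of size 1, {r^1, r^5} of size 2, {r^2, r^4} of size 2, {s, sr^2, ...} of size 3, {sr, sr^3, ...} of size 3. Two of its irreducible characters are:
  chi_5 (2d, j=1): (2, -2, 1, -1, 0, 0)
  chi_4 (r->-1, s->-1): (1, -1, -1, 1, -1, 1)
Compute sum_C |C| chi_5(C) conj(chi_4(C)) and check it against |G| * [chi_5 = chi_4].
Sum = 0; so <chi_5, chi_4> = 0 (distinct irreducibles are orthogonal).

Why: Compute term by term over conjugacy classes (|C| * chi_5(C) * conj(chi_4(C))):
  1*(2)*conj(1) + 1*(-2)*conj(-1) + 2*(1)*conj(-1) + 2*(-1)*conj(1) + 3*(0)*conj(-1) + 3*(0)*conj(1)
  = (2) + (2) + (-2) + (-2) + (0) + (0)
  = 0.
Dividing by |G| = 12 gives 0/12 = 0, matching the row-orthogonality relation <chi_5, chi_4> = [chi_5 = chi_4].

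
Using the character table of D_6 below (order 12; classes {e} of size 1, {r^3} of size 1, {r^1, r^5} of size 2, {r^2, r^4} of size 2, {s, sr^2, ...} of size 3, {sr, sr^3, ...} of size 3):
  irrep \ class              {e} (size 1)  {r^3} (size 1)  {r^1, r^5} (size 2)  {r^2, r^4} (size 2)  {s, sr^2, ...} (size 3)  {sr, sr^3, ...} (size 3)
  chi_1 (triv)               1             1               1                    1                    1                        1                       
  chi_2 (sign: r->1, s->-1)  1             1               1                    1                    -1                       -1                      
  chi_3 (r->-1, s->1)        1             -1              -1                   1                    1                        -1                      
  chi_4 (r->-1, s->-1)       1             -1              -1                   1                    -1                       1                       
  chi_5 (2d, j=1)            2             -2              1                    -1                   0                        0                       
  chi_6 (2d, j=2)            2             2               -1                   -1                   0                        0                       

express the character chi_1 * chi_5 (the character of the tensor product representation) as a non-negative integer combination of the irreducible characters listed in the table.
chi_1 tensor chi_5 = chi_5 (all other irreducibles have multiplicity 0).

Details: The character of a tensor product is the pointwise product (chi_1 * chi_5)(C) = chi_1(C) * chi_5(C):
  {e}: (1)*(2), {r^3}: (1)*(-2), {r^1, r^5}: (1)*(1), {r^2, r^4}: (1)*(-1), {s, sr^2, ...}: (1)*(0), {sr, sr^3, ...}: (1)*(0)
so (chi_1 * chi_5) takes values
  {e} -> 2, {r^3} -> -2, {r^1, r^5} -> 1, {r^2, r^4} -> -1, {s, sr^2, ...} -> 0, {sr, sr^3, ...} -> 0.
Now take the inner product of this character with each irreducible chi from the table, <chi_1*chi_5, chi> = (1/12) sum_C |C| (chi_1*chi_5)(C) conj(chi(C)):
  <chi_1*chi_5, chi_1> = (1/12)[1*(2)*conj(1) + 1*(-2)*conj(1) + 2*(1)*conj(1) + 2*(-1)*conj(1) + 3*(0)*conj(1) + 3*(0)*conj(1)]
      = (1/12)[(2) + (-2) + (2) + (-2) + (0) + (0)] = 0/12 = 0
  <chi_1*chi_5, chi_2> = (1/12)[1*(2)*conj(1) + 1*(-2)*conj(1) + 2*(1)*conj(1) + 2*(-1)*conj(1) + 3*(0)*conj(-1) + 3*(0)*conj(-1)]
      = (1/12)[(2) + (-2) + (2) + (-2) + (0) + (0)] = 0/12 = 0
  <chi_1*chi_5, chi_3> = (1/12)[1*(2)*conj(1) + 1*(-2)*conj(-1) + 2*(1)*conj(-1) + 2*(-1)*conj(1) + 3*(0)*conj(1) + 3*(0)*conj(-1)]
      = (1/12)[(2) + (2) + (-2) + (-2) + (0) + (0)] = 0/12 = 0
  <chi_1*chi_5, chi_4> = (1/12)[1*(2)*conj(1) + 1*(-2)*conj(-1) + 2*(1)*conj(-1) + 2*(-1)*conj(1) + 3*(0)*conj(-1) + 3*(0)*conj(1)]
      = (1/12)[(2) + (2) + (-2) + (-2) + (0) + (0)] = 0/12 = 0
  <chi_1*chi_5, chi_5> = (1/12)[1*(2)*conj(2) + 1*(-2)*conj(-2) + 2*(1)*conj(1) + 2*(-1)*conj(-1) + 3*(0)*conj(0) + 3*(0)*conj(0)]
      = (1/12)[(4) + (4) + (2) + (2) + (0) + (0)] = 12/12 = 1
  <chi_1*chi_5, chi_6> = (1/12)[1*(2)*conj(2) + 1*(-2)*conj(2) + 2*(1)*conj(-1) + 2*(-1)*conj(-1) + 3*(0)*conj(0) + 3*(0)*conj(0)]
      = (1/12)[(4) + (-4) + (-2) + (2) + (0) + (0)] = 0/12 = 0
Hence the multiplicities are chi_5: 1. Dimension check: dim(chi_1)*dim(chi_5) = 1*2 = 2 and sum (mult * dim) = 1*2 = 2.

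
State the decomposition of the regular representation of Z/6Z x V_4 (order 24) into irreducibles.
Each irreducible V_i of dimension d_i appears with multiplicity d_i, i.e. rho_reg = (direct sum over all irreducibles V_i) d_i V_i. The irreducible dimensions for Z/6Z x V_4 are 1, 1, 1, 1, 1, 1, 1, 1, 1, 1, 1, 1, 1, 1, 1, 1, 1, 1, 1, 1, 1, 1, 1, 1: 24 irreducibles of dimension 1, each with multiplicity 1. Total dimension 24*1*1 = 24 = |G|.

Derivation: General theorem: in the regular representation of a finite group G, each irreducible appears with multiplicity equal to its dimension. Check: dim(rho_reg) = sum d_i^2 = 1 + 1 + 1 + 1 + 1 + 1 + 1 + 1 + 1 + 1 + 1 + 1 + 1 + 1 + 1 + 1 + 1 + 1 + 1 + 1 + 1 + 1 + 1 + 1 = 24 = |G|.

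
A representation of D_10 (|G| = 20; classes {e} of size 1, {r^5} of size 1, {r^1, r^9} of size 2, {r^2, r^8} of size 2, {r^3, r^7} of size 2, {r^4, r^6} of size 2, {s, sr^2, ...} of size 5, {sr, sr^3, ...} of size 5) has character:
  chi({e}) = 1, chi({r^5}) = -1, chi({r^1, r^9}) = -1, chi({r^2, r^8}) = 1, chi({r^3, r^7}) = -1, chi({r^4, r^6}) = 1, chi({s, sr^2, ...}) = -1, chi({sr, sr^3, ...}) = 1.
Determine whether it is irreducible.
Irreducible: <chi, chi> = 1.

Working: <chi, chi> = (1/|G|) sum_C |C| * |chi(C)|^2 = (1/20)[1*|1|^2 + 1*|-1|^2 + 2*|-1|^2 + 2*|1|^2 + 2*|-1|^2 + 2*|1|^2 + 5*|-1|^2 + 5*|1|^2]
  = (1/20)[(1) + (1) + (2) + (2) + (2) + (2) + (5) + (5)] = 20/20 = 1.
A character is irreducible iff <chi, chi> = 1, so this representation is irreducible.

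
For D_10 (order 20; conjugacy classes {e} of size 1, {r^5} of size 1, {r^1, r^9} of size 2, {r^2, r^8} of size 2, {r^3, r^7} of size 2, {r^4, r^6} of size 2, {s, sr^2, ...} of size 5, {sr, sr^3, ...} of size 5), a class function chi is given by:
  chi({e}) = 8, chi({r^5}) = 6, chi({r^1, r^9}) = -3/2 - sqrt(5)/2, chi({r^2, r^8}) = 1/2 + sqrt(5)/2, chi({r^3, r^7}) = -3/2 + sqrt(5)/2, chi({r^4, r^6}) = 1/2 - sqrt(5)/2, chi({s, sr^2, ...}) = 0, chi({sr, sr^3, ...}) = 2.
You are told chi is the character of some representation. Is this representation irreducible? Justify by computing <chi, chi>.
Not irreducible (reducible): <chi, chi> = 7 > 1.

Explanation: <chi, chi> = (1/|G|) sum_C |C| * |chi(C)|^2 = (1/20)[1*|8|^2 + 1*|6|^2 + 2*|-3/2 - sqrt(5)/2|^2 + 2*|1/2 + sqrt(5)/2|^2 + 2*|-3/2 + sqrt(5)/2|^2 + 2*|1/2 - sqrt(5)/2|^2 + 5*|0|^2 + 5*|2|^2]
  = (1/20)[(64) + (36) + (3*sqrt(5) + 7) + (sqrt(5) + 3) + (7 - 3*sqrt(5)) + (3 - sqrt(5)) + (0) + (20)] = 140/20 = 7.
A character is irreducible iff <chi, chi> = 1, so this representation is reducible.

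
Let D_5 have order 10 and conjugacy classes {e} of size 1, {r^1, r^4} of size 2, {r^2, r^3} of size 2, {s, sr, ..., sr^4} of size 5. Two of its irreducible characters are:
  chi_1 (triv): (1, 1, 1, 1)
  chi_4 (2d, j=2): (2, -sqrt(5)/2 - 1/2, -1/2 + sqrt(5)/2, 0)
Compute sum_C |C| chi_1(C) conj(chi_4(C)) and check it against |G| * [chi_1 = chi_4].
Sum = 0; so <chi_1, chi_4> = 0 (distinct irreducibles are orthogonal).

Reasoning: Compute term by term over conjugacy classes (|C| * chi_1(C) * conj(chi_4(C))):
  1*(1)*conj(2) + 2*(1)*conj(-sqrt(5)/2 - 1/2) + 2*(1)*conj(-1/2 + sqrt(5)/2) + 5*(1)*conj(0)
  = (2) + (-sqrt(5) - 1) + (-1 + sqrt(5)) + (0)
  = 0.
Dividing by |G| = 10 gives 0/10 = 0, matching the row-orthogonality relation <chi_1, chi_4> = [chi_1 = chi_4].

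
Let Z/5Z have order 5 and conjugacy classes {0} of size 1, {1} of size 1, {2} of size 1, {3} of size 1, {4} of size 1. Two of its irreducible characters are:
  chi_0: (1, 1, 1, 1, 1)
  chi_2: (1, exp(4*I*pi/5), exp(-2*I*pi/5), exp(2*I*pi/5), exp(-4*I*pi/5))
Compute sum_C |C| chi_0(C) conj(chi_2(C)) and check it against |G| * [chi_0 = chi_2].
Sum = 0; so <chi_0, chi_2> = 0 (distinct irreducibles are orthogonal).

Reasoning: Compute term by term over conjugacy classes (|C| * chi_0(C) * conj(chi_2(C))):
  1*(1)*conj(1) + 1*(1)*conj(exp(4*I*pi/5)) + 1*(1)*conj(exp(-2*I*pi/5)) + 1*(1)*conj(exp(2*I*pi/5)) + 1*(1)*conj(exp(-4*I*pi/5))
  = (1) + (exp(-4*I*pi/5)) + (exp(2*I*pi/5)) + (exp(-2*I*pi/5)) + (exp(4*I*pi/5))
  = 0.
(Exp terms are combined using exp(i*s)*conj(exp(i*t)) = exp(i*(s-t)), and sums of them are collapsed using the identity that for every m > 1 the m distinct m-th roots of unity sum to 0, e.g. 1 + exp(2*I*pi/3) + exp(-2*I*pi/3) = 0.)
Dividing by |G| = 5 gives 0/5 = 0, matching the row-orthogonality relation <chi_0, chi_2> = [chi_0 = chi_2].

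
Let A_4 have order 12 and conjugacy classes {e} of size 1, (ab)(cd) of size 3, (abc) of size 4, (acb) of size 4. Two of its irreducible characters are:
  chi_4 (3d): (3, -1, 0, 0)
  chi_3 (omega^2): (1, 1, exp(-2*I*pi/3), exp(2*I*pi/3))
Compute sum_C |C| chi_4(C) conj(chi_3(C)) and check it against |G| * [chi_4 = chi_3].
Sum = 0; so <chi_4, chi_3> = 0 (distinct irreducibles are orthogonal).

Proof sketch: Compute term by term over conjugacy classes (|C| * chi_4(C) * conj(chi_3(C))):
  1*(3)*conj(1) + 3*(-1)*conj(1) + 4*(0)*conj(exp(-2*I*pi/3)) + 4*(0)*conj(exp(2*I*pi/3))
  = (3) + (-3) + (0) + (0)
  = 0.
(Exp terms are combined using exp(i*s)*conj(exp(i*t)) = exp(i*(s-t)), and sums of them are collapsed using the identity that for every m > 1 the m distinct m-th roots of unity sum to 0, e.g. 1 + exp(2*I*pi/3) + exp(-2*I*pi/3) = 0.)
Dividing by |G| = 12 gives 0/12 = 0, matching the row-orthogonality relation <chi_4, chi_3> = [chi_4 = chi_3].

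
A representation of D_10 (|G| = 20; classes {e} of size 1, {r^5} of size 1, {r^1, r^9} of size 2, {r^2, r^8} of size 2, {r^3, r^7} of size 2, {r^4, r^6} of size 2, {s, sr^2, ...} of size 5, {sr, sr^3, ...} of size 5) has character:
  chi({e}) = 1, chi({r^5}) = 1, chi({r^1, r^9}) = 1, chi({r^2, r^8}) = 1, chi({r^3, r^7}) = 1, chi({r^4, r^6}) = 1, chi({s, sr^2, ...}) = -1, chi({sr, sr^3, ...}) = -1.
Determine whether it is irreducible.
Irreducible: <chi, chi> = 1.

Reasoning: <chi, chi> = (1/|G|) sum_C |C| * |chi(C)|^2 = (1/20)[1*|1|^2 + 1*|1|^2 + 2*|1|^2 + 2*|1|^2 + 2*|1|^2 + 2*|1|^2 + 5*|-1|^2 + 5*|-1|^2]
  = (1/20)[(1) + (1) + (2) + (2) + (2) + (2) + (5) + (5)] = 20/20 = 1.
A character is irreducible iff <chi, chi> = 1, so this representation is irreducible.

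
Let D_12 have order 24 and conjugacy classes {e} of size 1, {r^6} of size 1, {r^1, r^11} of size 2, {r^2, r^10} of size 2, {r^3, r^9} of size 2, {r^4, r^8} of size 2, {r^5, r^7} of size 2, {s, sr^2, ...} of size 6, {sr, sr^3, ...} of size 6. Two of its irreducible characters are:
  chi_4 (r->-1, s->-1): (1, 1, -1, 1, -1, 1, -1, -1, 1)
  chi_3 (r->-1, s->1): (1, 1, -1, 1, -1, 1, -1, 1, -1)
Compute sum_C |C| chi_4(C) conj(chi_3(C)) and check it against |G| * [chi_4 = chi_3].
Sum = 0; so <chi_4, chi_3> = 0 (distinct irreducibles are orthogonal).

Details: Compute term by term over conjugacy classes (|C| * chi_4(C) * conj(chi_3(C))):
  1*(1)*conj(1) + 1*(1)*conj(1) + 2*(-1)*conj(-1) + 2*(1)*conj(1) + 2*(-1)*conj(-1) + 2*(1)*conj(1) + 2*(-1)*conj(-1) + 6*(-1)*conj(1) + 6*(1)*conj(-1)
  = (1) + (1) + (2) + (2) + (2) + (2) + (2) + (-6) + (-6)
  = 0.
Dividing by |G| = 24 gives 0/24 = 0, matching the row-orthogonality relation <chi_4, chi_3> = [chi_4 = chi_3].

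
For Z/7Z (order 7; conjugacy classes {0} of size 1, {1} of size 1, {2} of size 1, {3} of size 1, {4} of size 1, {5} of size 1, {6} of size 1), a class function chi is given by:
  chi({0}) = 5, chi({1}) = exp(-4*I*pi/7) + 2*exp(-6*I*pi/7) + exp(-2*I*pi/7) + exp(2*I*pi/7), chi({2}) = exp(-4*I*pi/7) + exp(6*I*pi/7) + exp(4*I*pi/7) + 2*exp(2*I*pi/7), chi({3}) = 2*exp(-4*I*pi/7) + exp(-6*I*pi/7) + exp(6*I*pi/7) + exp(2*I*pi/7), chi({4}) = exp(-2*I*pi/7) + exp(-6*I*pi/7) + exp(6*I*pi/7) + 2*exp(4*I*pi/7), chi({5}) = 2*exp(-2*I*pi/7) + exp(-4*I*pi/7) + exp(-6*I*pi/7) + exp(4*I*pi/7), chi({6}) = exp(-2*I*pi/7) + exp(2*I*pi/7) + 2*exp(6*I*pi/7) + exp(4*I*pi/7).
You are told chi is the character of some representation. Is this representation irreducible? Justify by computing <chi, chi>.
Not irreducible (reducible): <chi, chi> = 7 > 1.

Solution. <chi, chi> = (1/|G|) sum_C |C| * |chi(C)|^2 = (1/7)[1*|5|^2 + 1*|exp(-4*I*pi/7) + 2*exp(-6*I*pi/7) + exp(-2*I*pi/7) + exp(2*I*pi/7)|^2 + 1*|exp(-4*I*pi/7) + exp(6*I*pi/7) + exp(4*I*pi/7) + 2*exp(2*I*pi/7)|^2 + 1*|2*exp(-4*I*pi/7) + exp(-6*I*pi/7) + exp(6*I*pi/7) + exp(2*I*pi/7)|^2 + 1*|exp(-2*I*pi/7) + exp(-6*I*pi/7) + exp(6*I*pi/7) + 2*exp(4*I*pi/7)|^2 + 1*|2*exp(-2*I*pi/7) + exp(-4*I*pi/7) + exp(-6*I*pi/7) + exp(4*I*pi/7)|^2 + 1*|exp(-2*I*pi/7) + exp(2*I*pi/7) + 2*exp(6*I*pi/7) + exp(4*I*pi/7)|^2]
  = (1/7)[(25) + (4) + (4) + (4) + (4) + (4) + (4)] = 49/7 = 7.
(Exp terms are combined using exp(i*s)*conj(exp(i*t)) = exp(i*(s-t)), and sums of them are collapsed using the identity that for every m > 1 the m distinct m-th roots of unity sum to 0, e.g. 1 + exp(2*I*pi/3) + exp(-2*I*pi/3) = 0.)
A character is irreducible iff <chi, chi> = 1, so this representation is reducible.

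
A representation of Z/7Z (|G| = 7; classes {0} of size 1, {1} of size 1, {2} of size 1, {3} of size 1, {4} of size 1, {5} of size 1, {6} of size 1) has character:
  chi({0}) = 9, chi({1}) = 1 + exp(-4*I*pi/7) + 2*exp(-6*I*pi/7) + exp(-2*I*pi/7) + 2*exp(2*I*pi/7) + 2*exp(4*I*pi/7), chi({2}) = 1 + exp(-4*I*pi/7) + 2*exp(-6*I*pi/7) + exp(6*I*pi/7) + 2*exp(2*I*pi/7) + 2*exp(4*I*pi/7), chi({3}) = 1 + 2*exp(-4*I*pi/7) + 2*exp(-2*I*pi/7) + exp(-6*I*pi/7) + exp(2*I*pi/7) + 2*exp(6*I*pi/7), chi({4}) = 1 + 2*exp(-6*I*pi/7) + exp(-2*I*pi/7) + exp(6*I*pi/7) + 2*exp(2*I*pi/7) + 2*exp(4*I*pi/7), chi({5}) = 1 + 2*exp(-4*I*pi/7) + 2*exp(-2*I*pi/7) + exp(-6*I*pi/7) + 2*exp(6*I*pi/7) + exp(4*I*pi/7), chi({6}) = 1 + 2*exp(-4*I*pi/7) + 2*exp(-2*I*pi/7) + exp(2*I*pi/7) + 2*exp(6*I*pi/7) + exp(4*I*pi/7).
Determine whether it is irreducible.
Not irreducible (reducible): <chi, chi> = 15 > 1.

Reasoning: <chi, chi> = (1/|G|) sum_C |C| * |chi(C)|^2 = (1/7)[1*|9|^2 + 1*|1 + exp(-4*I*pi/7) + 2*exp(-6*I*pi/7) + exp(-2*I*pi/7) + 2*exp(2*I*pi/7) + 2*exp(4*I*pi/7)|^2 + 1*|1 + exp(-4*I*pi/7) + 2*exp(-6*I*pi/7) + exp(6*I*pi/7) + 2*exp(2*I*pi/7) + 2*exp(4*I*pi/7)|^2 + 1*|1 + 2*exp(-4*I*pi/7) + 2*exp(-2*I*pi/7) + exp(-6*I*pi/7) + exp(2*I*pi/7) + 2*exp(6*I*pi/7)|^2 + 1*|1 + 2*exp(-6*I*pi/7) + exp(-2*I*pi/7) + exp(6*I*pi/7) + 2*exp(2*I*pi/7) + 2*exp(4*I*pi/7)|^2 + 1*|1 + 2*exp(-4*I*pi/7) + 2*exp(-2*I*pi/7) + exp(-6*I*pi/7) + 2*exp(6*I*pi/7) + exp(4*I*pi/7)|^2 + 1*|1 + 2*exp(-4*I*pi/7) + 2*exp(-2*I*pi/7) + exp(2*I*pi/7) + 2*exp(6*I*pi/7) + exp(4*I*pi/7)|^2]
  = (1/7)[(81) + (15 + 11*exp(-4*I*pi/7) + 10*exp(-2*I*pi/7) + 12*exp(-6*I*pi/7) + 12*exp(6*I*pi/7) + 10*exp(2*I*pi/7) + 11*exp(4*I*pi/7)) + (15 + 10*exp(-4*I*pi/7) + 12*exp(-2*I*pi/7) + 11*exp(-6*I*pi/7) + 11*exp(6*I*pi/7) + 12*exp(2*I*pi/7) + 10*exp(4*I*pi/7)) + (15 + 12*exp(-4*I*pi/7) + 11*exp(-2*I*pi/7) + 10*exp(-6*I*pi/7) + 10*exp(6*I*pi/7) + 11*exp(2*I*pi/7) + 12*exp(4*I*pi/7)) + (15 + 12*exp(-4*I*pi/7) + 11*exp(-2*I*pi/7) + 10*exp(-6*I*pi/7) + 10*exp(6*I*pi/7) + 11*exp(2*I*pi/7) + 12*exp(4*I*pi/7)) + (15 + 10*exp(-4*I*pi/7) + 12*exp(-2*I*pi/7) + 11*exp(-6*I*pi/7) + 11*exp(6*I*pi/7) + 12*exp(2*I*pi/7) + 10*exp(4*I*pi/7)) + (15 + 11*exp(-4*I*pi/7) + 10*exp(-2*I*pi/7) + 12*exp(-6*I*pi/7) + 12*exp(6*I*pi/7) + 10*exp(2*I*pi/7) + 11*exp(4*I*pi/7))] = 105/7 = 15.
(Exp terms are combined using exp(i*s)*conj(exp(i*t)) = exp(i*(s-t)), and sums of them are collapsed using the identity that for every m > 1 the m distinct m-th roots of unity sum to 0, e.g. 1 + exp(2*I*pi/3) + exp(-2*I*pi/3) = 0.)
A character is irreducible iff <chi, chi> = 1, so this representation is reducible.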